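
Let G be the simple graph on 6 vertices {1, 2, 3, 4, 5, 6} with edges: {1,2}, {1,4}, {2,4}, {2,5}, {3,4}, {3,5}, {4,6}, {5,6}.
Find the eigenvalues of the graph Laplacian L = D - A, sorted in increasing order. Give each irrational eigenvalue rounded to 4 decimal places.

With the vertex order [1, 2, 3, 4, 5, 6], the degrees are [2, 3, 2, 4, 3, 2], giving D = diag(2, 3, 2, 4, 3, 2) and L = D - A. The multiplicity of 0 as a Laplacian eigenvalue equals the number of connected components. The single zero eigenvalue shows the graph is connected. By the matrix-tree theorem the graph has (1/6) * product of the nonzero eigenvalues = 32 spanning trees. There is one zero in the spectrum, matching the 1 component.

[0, 1.4384, 2, 3, 4, 5.5616]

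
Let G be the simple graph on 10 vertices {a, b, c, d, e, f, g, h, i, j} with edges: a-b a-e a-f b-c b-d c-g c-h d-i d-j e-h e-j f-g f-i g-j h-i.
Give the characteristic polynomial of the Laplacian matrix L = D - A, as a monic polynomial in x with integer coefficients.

x^10 - 30x^9 + 390x^8 - 2880x^7 + 13305x^6 - 39882x^5 + 77640x^4 - 94800x^3 + 66000x^2 - 20000x

With the vertex order [a, b, c, d, e, f, g, h, i, j], the degrees are [3, 3, 3, 3, 3, 3, 3, 3, 3, 3], giving D = diag(3, 3, 3, 3, 3, 3, 3, 3, 3, 3) and L = D - A. Computing det(xI - L) by cofactor expansion (or equivalently via sum-over-permutations) gives x^10 - 30x^9 + 390x^8 - 2880x^7 + 13305x^6 - 39882x^5 + 77640x^4 - 94800x^3 + 66000x^2 - 20000x. Since p(0) = det(-L) = 0, x divides p(x). By the matrix-tree theorem the graph has (1/10) * product of the nonzero eigenvalues = 2000 spanning trees.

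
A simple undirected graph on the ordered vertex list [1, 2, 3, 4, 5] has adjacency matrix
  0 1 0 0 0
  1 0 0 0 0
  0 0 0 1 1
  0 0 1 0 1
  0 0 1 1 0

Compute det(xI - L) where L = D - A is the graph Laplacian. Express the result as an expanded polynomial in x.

Each diagonal entry of L is the vertex degree and each off-diagonal entry is -1 where an edge is present, 0 otherwise; in the order [1, 2, 3, 4, 5] the diagonal is [1, 1, 2, 2, 2]. Computing det(xI - L) by cofactor expansion (or equivalently via sum-over-permutations) gives x^5 - 8x^4 + 21x^3 - 18x^2. Since p(0) = det(-L) = 0, x divides p(x). The eigenvalues sum to 8, which equals trace(L) = 2|E|.

x^5 - 8x^4 + 21x^3 - 18x^2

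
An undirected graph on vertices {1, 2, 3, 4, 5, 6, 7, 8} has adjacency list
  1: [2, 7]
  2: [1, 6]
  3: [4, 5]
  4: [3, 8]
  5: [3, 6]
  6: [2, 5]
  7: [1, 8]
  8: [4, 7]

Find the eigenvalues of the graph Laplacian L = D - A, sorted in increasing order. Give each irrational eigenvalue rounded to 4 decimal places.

[0, 0.5858, 0.5858, 2, 2, 3.4142, 3.4142, 4]

With the vertex order [1, 2, 3, 4, 5, 6, 7, 8], the degrees are [2, 2, 2, 2, 2, 2, 2, 2], giving D = diag(2, 2, 2, 2, 2, 2, 2, 2) and L = D - A. Since every row of L sums to 0, the all-ones vector is in the kernel and 0 is an eigenvalue. There is one zero in the spectrum, matching the 1 component. By the matrix-tree theorem the graph has (1/8) * product of the nonzero eigenvalues = 8 spanning trees.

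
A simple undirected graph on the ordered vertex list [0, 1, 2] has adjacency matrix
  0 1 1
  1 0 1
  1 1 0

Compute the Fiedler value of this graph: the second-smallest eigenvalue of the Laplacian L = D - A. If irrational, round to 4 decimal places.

3

With the vertex order [0, 1, 2], the degrees are [2, 2, 2], giving D = diag(2, 2, 2) and L = D - A. The smallest Laplacian eigenvalue is always 0. The next one, lambda_2 = 3, measures how hard the graph is to disconnect: larger values mean better connectivity. The eigenvalues sum to 6, which equals trace(L) = 2|E|.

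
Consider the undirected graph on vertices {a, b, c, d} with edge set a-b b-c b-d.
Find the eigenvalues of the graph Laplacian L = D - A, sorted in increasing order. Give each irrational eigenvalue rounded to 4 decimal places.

[0, 1, 1, 4]

Reading degrees in the order [a, b, c, d] gives [1, 3, 1, 1]; set D = diag(1, 3, 1, 1) and form L = D - A. L is symmetric positive semidefinite, so every eigenvalue is real and nonnegative. The largest eigenvalue, 4, is at most the vertex count 4.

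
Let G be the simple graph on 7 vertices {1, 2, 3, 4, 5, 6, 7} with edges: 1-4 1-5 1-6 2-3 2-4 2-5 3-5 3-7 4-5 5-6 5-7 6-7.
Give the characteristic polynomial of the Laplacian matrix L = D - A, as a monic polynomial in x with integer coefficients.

Reading degrees in the order [1, 2, 3, 4, 5, 6, 7] gives [3, 3, 3, 3, 6, 3, 3]; set D = diag(3, 3, 3, 3, 6, 3, 3) and form L = D - A. Computing det(xI - L) by cofactor expansion (or equivalently via sum-over-permutations) gives x^7 - 24x^6 + 231x^5 - 1140x^4 + 3036x^3 - 4128x^2 + 2240x. Since p(0) = det(-L) = 0, x divides p(x).

x^7 - 24x^6 + 231x^5 - 1140x^4 + 3036x^3 - 4128x^2 + 2240x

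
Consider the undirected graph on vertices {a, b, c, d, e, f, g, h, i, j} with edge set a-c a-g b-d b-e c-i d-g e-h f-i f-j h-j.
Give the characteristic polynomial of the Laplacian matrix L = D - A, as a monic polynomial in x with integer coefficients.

With the vertex order [a, b, c, d, e, f, g, h, i, j], the degrees are [2, 2, 2, 2, 2, 2, 2, 2, 2, 2], giving D = diag(2, 2, 2, 2, 2, 2, 2, 2, 2, 2) and L = D - A. Computing det(xI - L) by cofactor expansion (or equivalently via sum-over-permutations) gives x^10 - 20x^9 + 170x^8 - 800x^7 + 2275x^6 - 4004x^5 + 4290x^4 - 2640x^3 + 825x^2 - 100x. Since p(0) = det(-L) = 0, x divides p(x). There is one zero in the spectrum, matching the 1 component.

x^10 - 20x^9 + 170x^8 - 800x^7 + 2275x^6 - 4004x^5 + 4290x^4 - 2640x^3 + 825x^2 - 100x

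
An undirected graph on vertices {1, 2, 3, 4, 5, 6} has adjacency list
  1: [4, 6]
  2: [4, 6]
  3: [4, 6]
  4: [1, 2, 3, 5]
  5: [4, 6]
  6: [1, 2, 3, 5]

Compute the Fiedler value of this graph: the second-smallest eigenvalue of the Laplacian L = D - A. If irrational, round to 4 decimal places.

Each diagonal entry of L is the vertex degree and each off-diagonal entry is -1 where an edge is present, 0 otherwise; in the order [1, 2, 3, 4, 5, 6] the diagonal is [2, 2, 2, 4, 2, 4]. The smallest Laplacian eigenvalue is always 0. The next one, lambda_2 = 2, measures how hard the graph is to disconnect: larger values mean better connectivity. The eigenvalues sum to 16, which equals trace(L) = 2|E|. There is one zero in the spectrum, matching the 1 component.

2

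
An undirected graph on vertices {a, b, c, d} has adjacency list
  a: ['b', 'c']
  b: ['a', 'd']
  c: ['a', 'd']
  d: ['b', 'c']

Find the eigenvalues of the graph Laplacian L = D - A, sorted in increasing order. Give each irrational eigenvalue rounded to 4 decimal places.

Each diagonal entry of L is the vertex degree and each off-diagonal entry is -1 where an edge is present, 0 otherwise; in the order [a, b, c, d] the diagonal is [2, 2, 2, 2]. Diagonalising L (or applying a numerical eigensolver to the 4x4 matrix) gives the spectrum above. The eigenvalues sum to 8, which equals trace(L) = 2|E|. There is one zero in the spectrum, matching the 1 component.

[0, 2, 2, 4]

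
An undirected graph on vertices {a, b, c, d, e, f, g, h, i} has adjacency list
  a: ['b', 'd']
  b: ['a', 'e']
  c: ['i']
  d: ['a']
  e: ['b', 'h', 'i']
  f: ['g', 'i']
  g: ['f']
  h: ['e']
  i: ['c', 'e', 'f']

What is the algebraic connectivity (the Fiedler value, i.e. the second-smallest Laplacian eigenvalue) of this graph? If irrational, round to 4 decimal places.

Reading degrees in the order [a, b, c, d, e, f, g, h, i] gives [2, 2, 1, 1, 3, 2, 1, 1, 3]; set D = diag(2, 2, 1, 1, 3, 2, 1, 1, 3) and form L = D - A. Computing the eigenvalues of L and sorting gives [0, 0.1862, 0.4822, 0.7043, 1.4073, 2.1338, 2.8532, 3.5372, 4.6958]. The Fiedler value lambda_2 = 0.1862 is strictly positive, so the graph is connected. The largest eigenvalue, 4.6958, is at most the vertex count 9. The eigenvalues sum to 16, which equals trace(L) = 2|E|.

0.1862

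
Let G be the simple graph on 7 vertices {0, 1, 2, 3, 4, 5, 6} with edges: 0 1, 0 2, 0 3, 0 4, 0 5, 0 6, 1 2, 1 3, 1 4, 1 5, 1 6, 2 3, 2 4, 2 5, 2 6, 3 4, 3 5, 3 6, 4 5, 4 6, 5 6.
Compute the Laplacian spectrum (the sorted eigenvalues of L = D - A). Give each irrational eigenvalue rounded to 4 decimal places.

[0, 7, 7, 7, 7, 7, 7]

Each diagonal entry of L is the vertex degree and each off-diagonal entry is -1 where an edge is present, 0 otherwise; in the order [0, 1, 2, 3, 4, 5, 6] the diagonal is [6, 6, 6, 6, 6, 6, 6]. Diagonalising L (or applying a numerical eigensolver to the 7x7 matrix) gives the spectrum above. The eigenvalues sum to 42, which equals trace(L) = 2|E|. The largest eigenvalue, 7, is at most the vertex count 7.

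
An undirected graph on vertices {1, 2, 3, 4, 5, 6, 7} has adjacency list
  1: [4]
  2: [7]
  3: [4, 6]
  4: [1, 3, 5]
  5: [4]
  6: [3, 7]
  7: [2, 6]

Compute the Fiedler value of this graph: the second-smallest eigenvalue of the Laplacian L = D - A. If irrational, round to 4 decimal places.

0.2254

Reading degrees in the order [1, 2, 3, 4, 5, 6, 7] gives [1, 1, 2, 3, 1, 2, 2]; set D = diag(1, 1, 2, 3, 1, 2, 2) and form L = D - A. The sorted Laplacian eigenvalues are [0, 0.2254, 1, 1, 2.1859, 3.3604, 4.2283]; the algebraic connectivity is the second entry, 0.2254.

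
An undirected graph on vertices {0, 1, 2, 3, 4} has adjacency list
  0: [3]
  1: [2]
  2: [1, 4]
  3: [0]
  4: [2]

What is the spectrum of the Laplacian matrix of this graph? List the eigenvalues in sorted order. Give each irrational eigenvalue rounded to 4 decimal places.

With the vertex order [0, 1, 2, 3, 4], the degrees are [1, 1, 2, 1, 1], giving D = diag(1, 1, 2, 1, 1) and L = D - A. The multiplicity of 0 as a Laplacian eigenvalue equals the number of connected components. The 2 zero eigenvalues correspond to the 2 connected components. There are 2 zeros in the spectrum, matching the 2 components. The eigenvalues sum to 6, which equals trace(L) = 2|E|.

[0, 0, 1, 2, 3]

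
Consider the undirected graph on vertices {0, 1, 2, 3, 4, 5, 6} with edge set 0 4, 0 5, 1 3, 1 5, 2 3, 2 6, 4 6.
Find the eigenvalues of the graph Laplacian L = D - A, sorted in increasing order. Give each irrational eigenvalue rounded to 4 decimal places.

[0, 0.7530, 0.7530, 2.4450, 2.4450, 3.8019, 3.8019]

Reading degrees in the order [0, 1, 2, 3, 4, 5, 6] gives [2, 2, 2, 2, 2, 2, 2]; set D = diag(2, 2, 2, 2, 2, 2, 2) and form L = D - A. L is symmetric positive semidefinite, so every eigenvalue is real and nonnegative. By the matrix-tree theorem the graph has (1/7) * product of the nonzero eigenvalues = 7 spanning trees. There is one zero in the spectrum, matching the 1 component.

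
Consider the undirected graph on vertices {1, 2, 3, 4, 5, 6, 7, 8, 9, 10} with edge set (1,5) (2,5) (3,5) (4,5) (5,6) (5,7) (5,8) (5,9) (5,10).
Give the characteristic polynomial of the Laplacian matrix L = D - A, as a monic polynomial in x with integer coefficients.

With the vertex order [1, 2, 3, 4, 5, 6, 7, 8, 9, 10], the degrees are [1, 1, 1, 1, 9, 1, 1, 1, 1, 1], giving D = diag(1, 1, 1, 1, 9, 1, 1, 1, 1, 1) and L = D - A. L has integer entries, so p(x) = det(xI - L) has integer coefficients. Expanding the determinant yields x^10 - 18x^9 + 108x^8 - 336x^7 + 630x^6 - 756x^5 + 588x^4 - 288x^3 + 81x^2 - 10x. Since p(0) = det(-L) = 0, x divides p(x). By the matrix-tree theorem the graph has (1/10) * product of the nonzero eigenvalues = 1 spanning tree.

x^10 - 18x^9 + 108x^8 - 336x^7 + 630x^6 - 756x^5 + 588x^4 - 288x^3 + 81x^2 - 10x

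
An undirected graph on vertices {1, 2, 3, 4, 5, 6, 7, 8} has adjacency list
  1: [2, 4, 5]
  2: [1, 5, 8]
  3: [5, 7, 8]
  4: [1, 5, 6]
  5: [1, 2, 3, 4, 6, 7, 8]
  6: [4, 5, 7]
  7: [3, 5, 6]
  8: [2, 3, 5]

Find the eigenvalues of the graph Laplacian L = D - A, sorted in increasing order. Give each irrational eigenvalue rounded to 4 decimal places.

With the vertex order [1, 2, 3, 4, 5, 6, 7, 8], the degrees are [3, 3, 3, 3, 7, 3, 3, 3], giving D = diag(3, 3, 3, 3, 7, 3, 3, 3) and L = D - A. Diagonalising L (or applying a numerical eigensolver to the 8x8 matrix) gives the spectrum above. The single zero eigenvalue shows the graph is connected. There is one zero in the spectrum, matching the 1 component. The eigenvalues sum to 28, which equals trace(L) = 2|E|.

[0, 1.7530, 1.7530, 3.4450, 3.4450, 4.8019, 4.8019, 8]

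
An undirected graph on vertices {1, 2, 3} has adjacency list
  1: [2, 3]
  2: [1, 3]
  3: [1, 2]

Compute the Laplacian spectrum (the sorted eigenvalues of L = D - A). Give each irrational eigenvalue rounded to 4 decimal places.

Each diagonal entry of L is the vertex degree and each off-diagonal entry is -1 where an edge is present, 0 otherwise; in the order [1, 2, 3] the diagonal is [2, 2, 2]. Diagonalising L (or applying a numerical eigensolver to the 3x3 matrix) gives the spectrum above. The single zero eigenvalue shows the graph is connected. The eigenvalues sum to 6, which equals trace(L) = 2|E|. By the matrix-tree theorem the graph has (1/3) * product of the nonzero eigenvalues = 3 spanning trees.

[0, 3, 3]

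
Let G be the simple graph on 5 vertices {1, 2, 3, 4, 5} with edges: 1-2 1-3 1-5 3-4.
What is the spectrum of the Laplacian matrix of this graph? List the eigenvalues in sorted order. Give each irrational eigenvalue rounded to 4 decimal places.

[0, 0.5188, 1, 2.3111, 4.1701]

With the vertex order [1, 2, 3, 4, 5], the degrees are [3, 1, 2, 1, 1], giving D = diag(3, 1, 2, 1, 1) and L = D - A. L is symmetric positive semidefinite, so every eigenvalue is real and nonnegative. The single zero eigenvalue shows the graph is connected. There is one zero in the spectrum, matching the 1 component.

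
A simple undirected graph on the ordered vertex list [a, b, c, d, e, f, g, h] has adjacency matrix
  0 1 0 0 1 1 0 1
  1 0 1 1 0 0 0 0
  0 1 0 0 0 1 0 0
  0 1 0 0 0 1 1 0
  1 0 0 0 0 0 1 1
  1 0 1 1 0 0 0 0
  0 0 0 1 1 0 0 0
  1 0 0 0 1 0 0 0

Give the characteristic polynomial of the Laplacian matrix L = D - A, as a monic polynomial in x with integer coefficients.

x^8 - 22x^7 + 199x^6 - 956x^5 + 2621x^4 - 4072x^3 + 3289x^2 - 1056x

With the vertex order [a, b, c, d, e, f, g, h], the degrees are [4, 3, 2, 3, 3, 3, 2, 2], giving D = diag(4, 3, 2, 3, 3, 3, 2, 2) and L = D - A. L has integer entries, so p(x) = det(xI - L) has integer coefficients. Expanding the determinant yields x^8 - 22x^7 + 199x^6 - 956x^5 + 2621x^4 - 4072x^3 + 3289x^2 - 1056x. Since p(0) = det(-L) = 0, x divides p(x). The largest eigenvalue, 5.7870, is at most the vertex count 8. By the matrix-tree theorem the graph has (1/8) * product of the nonzero eigenvalues = 132 spanning trees.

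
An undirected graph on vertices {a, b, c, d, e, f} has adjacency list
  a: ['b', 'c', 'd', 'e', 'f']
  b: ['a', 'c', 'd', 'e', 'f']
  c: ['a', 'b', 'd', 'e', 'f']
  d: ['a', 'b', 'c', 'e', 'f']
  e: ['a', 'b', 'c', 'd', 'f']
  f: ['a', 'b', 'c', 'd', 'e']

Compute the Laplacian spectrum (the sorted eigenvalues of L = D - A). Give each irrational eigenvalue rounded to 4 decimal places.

With the vertex order [a, b, c, d, e, f], the degrees are [5, 5, 5, 5, 5, 5], giving D = diag(5, 5, 5, 5, 5, 5) and L = D - A. The multiplicity of 0 as a Laplacian eigenvalue equals the number of connected components. The single zero eigenvalue shows the graph is connected. By the matrix-tree theorem the graph has (1/6) * product of the nonzero eigenvalues = 1296 spanning trees.

[0, 6, 6, 6, 6, 6]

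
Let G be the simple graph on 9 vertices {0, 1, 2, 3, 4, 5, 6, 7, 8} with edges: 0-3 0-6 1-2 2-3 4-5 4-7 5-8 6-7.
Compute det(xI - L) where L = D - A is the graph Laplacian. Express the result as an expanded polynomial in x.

Each diagonal entry of L is the vertex degree and each off-diagonal entry is -1 where an edge is present, 0 otherwise; in the order [0, 1, 2, 3, 4, 5, 6, 7, 8] the diagonal is [2, 1, 2, 2, 2, 2, 2, 2, 1]. L has integer entries, so p(x) = det(xI - L) has integer coefficients. Expanding the determinant yields x^9 - 16x^8 + 105x^7 - 364x^6 + 715x^5 - 792x^4 + 462x^3 - 120x^2 + 9x. The coefficient of x^8 equals -trace(L) = -16, matching the sum of degrees. There is one zero in the spectrum, matching the 1 component. By the matrix-tree theorem the graph has (1/9) * product of the nonzero eigenvalues = 1 spanning tree.

x^9 - 16x^8 + 105x^7 - 364x^6 + 715x^5 - 792x^4 + 462x^3 - 120x^2 + 9x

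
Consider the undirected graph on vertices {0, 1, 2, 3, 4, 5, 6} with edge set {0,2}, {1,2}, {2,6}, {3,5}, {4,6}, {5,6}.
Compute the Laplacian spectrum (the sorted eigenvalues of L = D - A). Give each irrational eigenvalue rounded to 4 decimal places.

[0, 0.3217, 0.6802, 1, 2.1397, 3.2297, 4.6287]

Each diagonal entry of L is the vertex degree and each off-diagonal entry is -1 where an edge is present, 0 otherwise; in the order [0, 1, 2, 3, 4, 5, 6] the diagonal is [1, 1, 3, 1, 1, 2, 3]. The multiplicity of 0 as a Laplacian eigenvalue equals the number of connected components. The single zero eigenvalue shows the graph is connected. The eigenvalues sum to 12, which equals trace(L) = 2|E|. By the matrix-tree theorem the graph has (1/7) * product of the nonzero eigenvalues = 1 spanning tree.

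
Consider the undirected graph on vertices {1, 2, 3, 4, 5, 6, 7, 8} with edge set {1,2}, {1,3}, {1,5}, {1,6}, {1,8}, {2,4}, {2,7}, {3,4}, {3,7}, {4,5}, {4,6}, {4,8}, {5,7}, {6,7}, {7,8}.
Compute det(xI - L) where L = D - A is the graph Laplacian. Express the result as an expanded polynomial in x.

Each diagonal entry of L is the vertex degree and each off-diagonal entry is -1 where an edge is present, 0 otherwise; in the order [1, 2, 3, 4, 5, 6, 7, 8] the diagonal is [5, 3, 3, 5, 3, 3, 5, 3]. The eigenvalues of L are [0, 3, 3, 3, 3, 5, 5, 8]; the characteristic polynomial is the product of (x - lambda_i), which multiplies out to x^8 - 30x^7 + 375x^6 - 2540x^5 + 10095x^4 - 23598x^3 + 30105x^2 - 16200x. Since p(0) = det(-L) = 0, x divides p(x).

x^8 - 30x^7 + 375x^6 - 2540x^5 + 10095x^4 - 23598x^3 + 30105x^2 - 16200x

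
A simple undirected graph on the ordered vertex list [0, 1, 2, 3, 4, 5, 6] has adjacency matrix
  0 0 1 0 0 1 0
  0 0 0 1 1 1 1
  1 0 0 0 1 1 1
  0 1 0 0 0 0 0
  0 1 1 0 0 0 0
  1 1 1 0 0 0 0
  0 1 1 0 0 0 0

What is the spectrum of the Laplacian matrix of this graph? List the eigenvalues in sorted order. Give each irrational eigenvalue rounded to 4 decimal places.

Reading degrees in the order [0, 1, 2, 3, 4, 5, 6] gives [2, 4, 4, 1, 2, 3, 2]; set D = diag(2, 4, 4, 1, 2, 3, 2) and form L = D - A. Diagonalising L (or applying a numerical eigensolver to the 7x7 matrix) gives the spectrum above. The eigenvalues sum to 18, which equals trace(L) = 2|E|. By the matrix-tree theorem the graph has (1/7) * product of the nonzero eigenvalues = 32 spanning trees.

[0, 0.8226, 1.5858, 2, 3.3216, 4.4142, 5.8558]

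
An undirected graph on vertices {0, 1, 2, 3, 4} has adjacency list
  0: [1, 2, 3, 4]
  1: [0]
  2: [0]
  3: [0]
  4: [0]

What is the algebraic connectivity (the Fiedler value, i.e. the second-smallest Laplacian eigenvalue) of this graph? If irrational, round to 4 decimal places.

1

With the vertex order [0, 1, 2, 3, 4], the degrees are [4, 1, 1, 1, 1], giving D = diag(4, 1, 1, 1, 1) and L = D - A. The sorted Laplacian eigenvalues are [0, 1, 1, 1, 5]; the algebraic connectivity is the second entry, 1. By the matrix-tree theorem the graph has (1/5) * product of the nonzero eigenvalues = 1 spanning tree. The largest eigenvalue, 5, is at most the vertex count 5.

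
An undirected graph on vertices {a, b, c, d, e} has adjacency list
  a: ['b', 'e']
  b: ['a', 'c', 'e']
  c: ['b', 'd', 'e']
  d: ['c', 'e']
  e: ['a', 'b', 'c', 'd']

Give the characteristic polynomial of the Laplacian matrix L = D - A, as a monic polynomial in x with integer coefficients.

Each diagonal entry of L is the vertex degree and each off-diagonal entry is -1 where an edge is present, 0 otherwise; in the order [a, b, c, d, e] the diagonal is [2, 3, 3, 2, 4]. Computing det(xI - L) by cofactor expansion (or equivalently via sum-over-permutations) gives x^5 - 14x^4 + 70x^3 - 146x^2 + 105x. Since p(0) = det(-L) = 0, x divides p(x). The eigenvalues sum to 14, which equals trace(L) = 2|E|.

x^5 - 14x^4 + 70x^3 - 146x^2 + 105x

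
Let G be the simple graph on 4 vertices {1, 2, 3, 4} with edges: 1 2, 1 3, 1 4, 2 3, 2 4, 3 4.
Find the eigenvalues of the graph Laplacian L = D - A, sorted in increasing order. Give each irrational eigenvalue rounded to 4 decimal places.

Reading degrees in the order [1, 2, 3, 4] gives [3, 3, 3, 3]; set D = diag(3, 3, 3, 3) and form L = D - A. Diagonalising L (or applying a numerical eigensolver to the 4x4 matrix) gives the spectrum above. The single zero eigenvalue shows the graph is connected. There is one zero in the spectrum, matching the 1 component.

[0, 4, 4, 4]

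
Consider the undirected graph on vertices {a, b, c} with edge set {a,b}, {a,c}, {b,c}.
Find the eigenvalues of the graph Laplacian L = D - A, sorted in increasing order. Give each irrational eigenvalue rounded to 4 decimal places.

[0, 3, 3]

Reading degrees in the order [a, b, c] gives [2, 2, 2]; set D = diag(2, 2, 2) and form L = D - A. Since every row of L sums to 0, the all-ones vector is in the kernel and 0 is an eigenvalue. The single zero eigenvalue shows the graph is connected. The eigenvalues sum to 6, which equals trace(L) = 2|E|. There is one zero in the spectrum, matching the 1 component.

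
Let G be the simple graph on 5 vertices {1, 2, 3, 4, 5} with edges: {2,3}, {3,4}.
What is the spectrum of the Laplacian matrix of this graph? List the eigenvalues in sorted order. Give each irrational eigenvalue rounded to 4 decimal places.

With the vertex order [1, 2, 3, 4, 5], the degrees are [0, 1, 2, 1, 0], giving D = diag(0, 1, 2, 1, 0) and L = D - A. L is symmetric positive semidefinite, so every eigenvalue is real and nonnegative. The 3 zero eigenvalues correspond to the 3 connected components. The eigenvalues sum to 4, which equals trace(L) = 2|E|.

[0, 0, 0, 1, 3]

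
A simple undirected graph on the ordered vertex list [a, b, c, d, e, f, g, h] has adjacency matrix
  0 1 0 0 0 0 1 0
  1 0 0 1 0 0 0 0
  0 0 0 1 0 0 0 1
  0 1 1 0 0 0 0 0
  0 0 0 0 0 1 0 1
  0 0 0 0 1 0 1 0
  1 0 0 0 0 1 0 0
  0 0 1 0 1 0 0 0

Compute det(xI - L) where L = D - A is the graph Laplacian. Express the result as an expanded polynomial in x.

With the vertex order [a, b, c, d, e, f, g, h], the degrees are [2, 2, 2, 2, 2, 2, 2, 2], giving D = diag(2, 2, 2, 2, 2, 2, 2, 2) and L = D - A. Computing det(xI - L) by cofactor expansion (or equivalently via sum-over-permutations) gives x^8 - 16x^7 + 104x^6 - 352x^5 + 660x^4 - 672x^3 + 336x^2 - 64x. The coefficient of x^7 equals -trace(L) = -16, matching the sum of degrees. The largest eigenvalue, 4, is at most the vertex count 8.

x^8 - 16x^7 + 104x^6 - 352x^5 + 660x^4 - 672x^3 + 336x^2 - 64x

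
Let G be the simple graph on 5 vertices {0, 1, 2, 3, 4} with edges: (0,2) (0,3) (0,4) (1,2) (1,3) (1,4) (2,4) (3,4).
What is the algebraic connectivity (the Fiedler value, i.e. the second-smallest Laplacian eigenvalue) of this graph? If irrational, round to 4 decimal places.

3

With the vertex order [0, 1, 2, 3, 4], the degrees are [3, 3, 3, 3, 4], giving D = diag(3, 3, 3, 3, 4) and L = D - A. The sorted Laplacian eigenvalues are [0, 3, 3, 5, 5]; the algebraic connectivity is the second entry, 3. There is one zero in the spectrum, matching the 1 component.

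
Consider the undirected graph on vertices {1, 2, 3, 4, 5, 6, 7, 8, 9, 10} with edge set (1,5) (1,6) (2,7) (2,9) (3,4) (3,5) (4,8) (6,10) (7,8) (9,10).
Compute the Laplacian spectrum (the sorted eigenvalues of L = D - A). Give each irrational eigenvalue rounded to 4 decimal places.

Each diagonal entry of L is the vertex degree and each off-diagonal entry is -1 where an edge is present, 0 otherwise; in the order [1, 2, 3, 4, 5, 6, 7, 8, 9, 10] the diagonal is [2, 2, 2, 2, 2, 2, 2, 2, 2, 2]. L is symmetric positive semidefinite, so every eigenvalue is real and nonnegative. The single zero eigenvalue shows the graph is connected. There is one zero in the spectrum, matching the 1 component. The largest eigenvalue, 4, is at most the vertex count 10.

[0, 0.3820, 0.3820, 1.3820, 1.3820, 2.6180, 2.6180, 3.6180, 3.6180, 4]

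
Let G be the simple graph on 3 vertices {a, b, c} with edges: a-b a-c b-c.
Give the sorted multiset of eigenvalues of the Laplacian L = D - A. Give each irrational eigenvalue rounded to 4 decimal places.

[0, 3, 3]

Each diagonal entry of L is the vertex degree and each off-diagonal entry is -1 where an edge is present, 0 otherwise; in the order [a, b, c] the diagonal is [2, 2, 2]. Since every row of L sums to 0, the all-ones vector is in the kernel and 0 is an eigenvalue. The largest eigenvalue, 3, is at most the vertex count 3.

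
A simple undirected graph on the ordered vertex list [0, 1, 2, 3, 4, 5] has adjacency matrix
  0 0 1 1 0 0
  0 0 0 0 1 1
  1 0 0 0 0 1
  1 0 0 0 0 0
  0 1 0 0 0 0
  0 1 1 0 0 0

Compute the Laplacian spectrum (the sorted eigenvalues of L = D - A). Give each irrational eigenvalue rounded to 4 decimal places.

Reading degrees in the order [0, 1, 2, 3, 4, 5] gives [2, 2, 2, 1, 1, 2]; set D = diag(2, 2, 2, 1, 1, 2) and form L = D - A. L is symmetric positive semidefinite, so every eigenvalue is real and nonnegative. The single zero eigenvalue shows the graph is connected. The largest eigenvalue, 3.7321, is at most the vertex count 6.

[0, 0.2679, 1, 2, 3, 3.7321]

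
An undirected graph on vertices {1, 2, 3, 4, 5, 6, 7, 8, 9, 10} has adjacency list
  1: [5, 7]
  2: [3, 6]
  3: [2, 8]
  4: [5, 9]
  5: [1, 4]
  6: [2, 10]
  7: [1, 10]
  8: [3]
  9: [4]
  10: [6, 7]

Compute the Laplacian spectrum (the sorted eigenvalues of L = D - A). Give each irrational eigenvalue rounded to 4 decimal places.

Each diagonal entry of L is the vertex degree and each off-diagonal entry is -1 where an edge is present, 0 otherwise; in the order [1, 2, 3, 4, 5, 6, 7, 8, 9, 10] the diagonal is [2, 2, 2, 2, 2, 2, 2, 1, 1, 2]. The multiplicity of 0 as a Laplacian eigenvalue equals the number of connected components. The largest eigenvalue, 3.9021, is at most the vertex count 10.

[0, 0.0979, 0.3820, 0.8244, 1.3820, 2, 2.6180, 3.1756, 3.6180, 3.9021]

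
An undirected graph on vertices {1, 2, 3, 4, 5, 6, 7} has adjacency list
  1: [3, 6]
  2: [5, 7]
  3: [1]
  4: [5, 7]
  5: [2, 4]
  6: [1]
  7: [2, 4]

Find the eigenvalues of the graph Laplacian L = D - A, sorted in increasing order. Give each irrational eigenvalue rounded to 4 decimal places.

[0, 0, 1, 2, 2, 3, 4]

With the vertex order [1, 2, 3, 4, 5, 6, 7], the degrees are [2, 2, 1, 2, 2, 1, 2], giving D = diag(2, 2, 1, 2, 2, 1, 2) and L = D - A. The multiplicity of 0 as a Laplacian eigenvalue equals the number of connected components. The 2 zero eigenvalues correspond to the 2 connected components. There are 2 zeros in the spectrum, matching the 2 components.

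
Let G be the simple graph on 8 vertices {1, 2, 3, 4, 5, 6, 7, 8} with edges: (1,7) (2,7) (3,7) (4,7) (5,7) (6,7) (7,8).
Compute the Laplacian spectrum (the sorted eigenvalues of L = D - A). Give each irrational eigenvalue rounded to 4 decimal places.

[0, 1, 1, 1, 1, 1, 1, 8]

Reading degrees in the order [1, 2, 3, 4, 5, 6, 7, 8] gives [1, 1, 1, 1, 1, 1, 7, 1]; set D = diag(1, 1, 1, 1, 1, 1, 7, 1) and form L = D - A. Since every row of L sums to 0, the all-ones vector is in the kernel and 0 is an eigenvalue. The single zero eigenvalue shows the graph is connected. The largest eigenvalue, 8, is at most the vertex count 8.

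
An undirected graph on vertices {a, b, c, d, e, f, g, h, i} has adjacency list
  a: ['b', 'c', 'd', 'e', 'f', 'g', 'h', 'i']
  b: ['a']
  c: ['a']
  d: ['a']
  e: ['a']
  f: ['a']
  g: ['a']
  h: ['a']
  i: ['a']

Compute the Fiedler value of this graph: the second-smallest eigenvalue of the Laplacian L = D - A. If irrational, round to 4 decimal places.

1

Reading degrees in the order [a, b, c, d, e, f, g, h, i] gives [8, 1, 1, 1, 1, 1, 1, 1, 1]; set D = diag(8, 1, 1, 1, 1, 1, 1, 1, 1) and form L = D - A. The smallest Laplacian eigenvalue is always 0. The next one, lambda_2 = 1, measures how hard the graph is to disconnect: larger values mean better connectivity. By the matrix-tree theorem the graph has (1/9) * product of the nonzero eigenvalues = 1 spanning tree.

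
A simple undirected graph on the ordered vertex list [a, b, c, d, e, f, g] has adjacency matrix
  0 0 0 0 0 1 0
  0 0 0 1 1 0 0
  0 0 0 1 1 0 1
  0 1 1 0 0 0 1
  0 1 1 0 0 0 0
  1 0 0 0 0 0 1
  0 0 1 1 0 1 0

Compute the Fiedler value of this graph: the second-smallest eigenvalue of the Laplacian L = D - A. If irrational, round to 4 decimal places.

Reading degrees in the order [a, b, c, d, e, f, g] gives [1, 2, 3, 3, 2, 2, 3]; set D = diag(1, 2, 3, 3, 2, 2, 3) and form L = D - A. The sorted Laplacian eigenvalues are [0, 0.3820, 1.5858, 2.3820, 2.6180, 4.4142, 4.6180]; the algebraic connectivity is the second entry, 0.3820. There is one zero in the spectrum, matching the 1 component. The eigenvalues sum to 16, which equals trace(L) = 2|E|.

0.3820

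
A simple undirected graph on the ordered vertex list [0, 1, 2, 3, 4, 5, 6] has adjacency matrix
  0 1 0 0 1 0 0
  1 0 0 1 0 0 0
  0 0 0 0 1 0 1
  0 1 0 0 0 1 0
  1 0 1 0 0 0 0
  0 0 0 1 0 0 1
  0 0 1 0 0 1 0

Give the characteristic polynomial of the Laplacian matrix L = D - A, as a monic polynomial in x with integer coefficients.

x^7 - 14x^6 + 77x^5 - 210x^4 + 294x^3 - 196x^2 + 49x

With the vertex order [0, 1, 2, 3, 4, 5, 6], the degrees are [2, 2, 2, 2, 2, 2, 2], giving D = diag(2, 2, 2, 2, 2, 2, 2) and L = D - A. L has integer entries, so p(x) = det(xI - L) has integer coefficients. Expanding the determinant yields x^7 - 14x^6 + 77x^5 - 210x^4 + 294x^3 - 196x^2 + 49x. Since p(0) = det(-L) = 0, x divides p(x).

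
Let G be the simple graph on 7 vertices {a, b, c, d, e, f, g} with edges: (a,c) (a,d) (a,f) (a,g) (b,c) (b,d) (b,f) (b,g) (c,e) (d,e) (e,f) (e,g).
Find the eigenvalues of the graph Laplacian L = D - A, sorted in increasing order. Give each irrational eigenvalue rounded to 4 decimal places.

[0, 3, 3, 3, 4, 4, 7]

Reading degrees in the order [a, b, c, d, e, f, g] gives [4, 4, 3, 3, 4, 3, 3]; set D = diag(4, 4, 3, 3, 4, 3, 3) and form L = D - A. The multiplicity of 0 as a Laplacian eigenvalue equals the number of connected components. By the matrix-tree theorem the graph has (1/7) * product of the nonzero eigenvalues = 432 spanning trees. There is one zero in the spectrum, matching the 1 component.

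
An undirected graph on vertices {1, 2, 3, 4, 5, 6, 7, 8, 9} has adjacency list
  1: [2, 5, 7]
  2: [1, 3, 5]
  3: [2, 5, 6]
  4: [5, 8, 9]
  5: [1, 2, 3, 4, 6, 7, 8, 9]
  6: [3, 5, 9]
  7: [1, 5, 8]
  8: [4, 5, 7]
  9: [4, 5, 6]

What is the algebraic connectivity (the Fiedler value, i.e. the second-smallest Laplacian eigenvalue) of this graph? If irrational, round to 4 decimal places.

With the vertex order [1, 2, 3, 4, 5, 6, 7, 8, 9], the degrees are [3, 3, 3, 3, 8, 3, 3, 3, 3], giving D = diag(3, 3, 3, 3, 8, 3, 3, 3, 3) and L = D - A. The sorted Laplacian eigenvalues are [0, 1.5858, 1.5858, 3, 3, 4.4142, 4.4142, 5, 9]; the algebraic connectivity is the second entry, 1.5858.

1.5858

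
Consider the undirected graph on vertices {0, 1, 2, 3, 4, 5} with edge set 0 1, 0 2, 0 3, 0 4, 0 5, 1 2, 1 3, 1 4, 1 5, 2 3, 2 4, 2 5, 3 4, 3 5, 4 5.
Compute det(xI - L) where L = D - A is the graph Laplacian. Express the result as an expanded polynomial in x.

Reading degrees in the order [0, 1, 2, 3, 4, 5] gives [5, 5, 5, 5, 5, 5]; set D = diag(5, 5, 5, 5, 5, 5) and form L = D - A. The eigenvalues of L are [0, 6, 6, 6, 6, 6]; the characteristic polynomial is the product of (x - lambda_i), which multiplies out to x^6 - 30x^5 + 360x^4 - 2160x^3 + 6480x^2 - 7776x. The coefficient of x^5 equals -trace(L) = -30, matching the sum of degrees. The largest eigenvalue, 6, is at most the vertex count 6.

x^6 - 30x^5 + 360x^4 - 2160x^3 + 6480x^2 - 7776x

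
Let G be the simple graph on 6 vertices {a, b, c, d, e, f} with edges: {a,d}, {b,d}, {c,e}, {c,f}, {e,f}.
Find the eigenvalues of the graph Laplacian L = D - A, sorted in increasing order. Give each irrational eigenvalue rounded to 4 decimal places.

With the vertex order [a, b, c, d, e, f], the degrees are [1, 1, 2, 2, 2, 2], giving D = diag(1, 1, 2, 2, 2, 2) and L = D - A. Diagonalising L (or applying a numerical eigensolver to the 6x6 matrix) gives the spectrum above. The 2 zero eigenvalues correspond to the 2 connected components. There are 2 zeros in the spectrum, matching the 2 components.

[0, 0, 1, 3, 3, 3]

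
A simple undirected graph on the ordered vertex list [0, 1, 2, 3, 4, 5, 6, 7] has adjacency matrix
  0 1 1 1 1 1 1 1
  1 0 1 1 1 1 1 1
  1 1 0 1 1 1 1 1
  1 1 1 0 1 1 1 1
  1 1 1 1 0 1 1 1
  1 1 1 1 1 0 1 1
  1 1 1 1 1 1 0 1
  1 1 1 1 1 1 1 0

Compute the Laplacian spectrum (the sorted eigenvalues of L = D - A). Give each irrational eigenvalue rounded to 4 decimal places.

Each diagonal entry of L is the vertex degree and each off-diagonal entry is -1 where an edge is present, 0 otherwise; in the order [0, 1, 2, 3, 4, 5, 6, 7] the diagonal is [7, 7, 7, 7, 7, 7, 7, 7]. L is symmetric positive semidefinite, so every eigenvalue is real and nonnegative. There is one zero in the spectrum, matching the 1 component.

[0, 8, 8, 8, 8, 8, 8, 8]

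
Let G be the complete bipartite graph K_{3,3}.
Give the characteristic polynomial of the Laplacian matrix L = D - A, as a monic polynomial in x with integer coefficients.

x^6 - 18x^5 + 126x^4 - 432x^3 + 729x^2 - 486x

The graph has 6 vertices and degree multiset [3, 3, 3, 3, 3, 3]; D is the diagonal matrix of degrees and L = D - A. Computing det(xI - L) by cofactor expansion (or equivalently via sum-over-permutations) gives x^6 - 18x^5 + 126x^4 - 432x^3 + 729x^2 - 486x. The constant term is 0 because L is singular (the all-ones vector lies in its kernel). The eigenvalues sum to 18, which equals trace(L) = 2|E|.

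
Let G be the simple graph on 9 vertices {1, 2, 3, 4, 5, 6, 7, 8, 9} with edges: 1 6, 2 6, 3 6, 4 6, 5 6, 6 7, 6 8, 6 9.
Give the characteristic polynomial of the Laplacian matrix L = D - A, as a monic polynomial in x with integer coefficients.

Reading degrees in the order [1, 2, 3, 4, 5, 6, 7, 8, 9] gives [1, 1, 1, 1, 1, 8, 1, 1, 1]; set D = diag(1, 1, 1, 1, 1, 8, 1, 1, 1) and form L = D - A. L has integer entries, so p(x) = det(xI - L) has integer coefficients. Expanding the determinant yields x^9 - 16x^8 + 84x^7 - 224x^6 + 350x^5 - 336x^4 + 196x^3 - 64x^2 + 9x. Since p(0) = det(-L) = 0, x divides p(x). By the matrix-tree theorem the graph has (1/9) * product of the nonzero eigenvalues = 1 spanning tree.

x^9 - 16x^8 + 84x^7 - 224x^6 + 350x^5 - 336x^4 + 196x^3 - 64x^2 + 9x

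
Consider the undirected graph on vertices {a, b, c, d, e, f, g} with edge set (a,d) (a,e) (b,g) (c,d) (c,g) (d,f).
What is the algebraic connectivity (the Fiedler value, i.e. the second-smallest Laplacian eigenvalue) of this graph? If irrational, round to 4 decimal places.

With the vertex order [a, b, c, d, e, f, g], the degrees are [2, 1, 2, 3, 1, 1, 2], giving D = diag(2, 1, 2, 3, 1, 1, 2) and L = D - A. Computing the eigenvalues of L and sorting gives [0, 0.2603, 0.6262, 1.4055, 2.2742, 3.0996, 4.3342]. The Fiedler value lambda_2 = 0.2603 is strictly positive, so the graph is connected. There is one zero in the spectrum, matching the 1 component.

0.2603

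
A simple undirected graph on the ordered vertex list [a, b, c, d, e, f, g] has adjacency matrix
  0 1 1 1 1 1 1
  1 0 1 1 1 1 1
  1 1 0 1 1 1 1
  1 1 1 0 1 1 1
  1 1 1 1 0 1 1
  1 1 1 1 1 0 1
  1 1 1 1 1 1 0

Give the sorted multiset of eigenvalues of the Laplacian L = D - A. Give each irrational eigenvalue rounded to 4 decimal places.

Reading degrees in the order [a, b, c, d, e, f, g] gives [6, 6, 6, 6, 6, 6, 6]; set D = diag(6, 6, 6, 6, 6, 6, 6) and form L = D - A. Diagonalising L (or applying a numerical eigensolver to the 7x7 matrix) gives the spectrum above. The largest eigenvalue, 7, is at most the vertex count 7.

[0, 7, 7, 7, 7, 7, 7]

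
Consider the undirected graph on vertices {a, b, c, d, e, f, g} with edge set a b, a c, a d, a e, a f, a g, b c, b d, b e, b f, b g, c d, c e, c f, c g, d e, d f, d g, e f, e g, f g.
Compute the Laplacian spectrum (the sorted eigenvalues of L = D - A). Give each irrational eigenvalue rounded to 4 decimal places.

[0, 7, 7, 7, 7, 7, 7]

With the vertex order [a, b, c, d, e, f, g], the degrees are [6, 6, 6, 6, 6, 6, 6], giving D = diag(6, 6, 6, 6, 6, 6, 6) and L = D - A. Diagonalising L (or applying a numerical eigensolver to the 7x7 matrix) gives the spectrum above. The single zero eigenvalue shows the graph is connected. There is one zero in the spectrum, matching the 1 component. The eigenvalues sum to 42, which equals trace(L) = 2|E|.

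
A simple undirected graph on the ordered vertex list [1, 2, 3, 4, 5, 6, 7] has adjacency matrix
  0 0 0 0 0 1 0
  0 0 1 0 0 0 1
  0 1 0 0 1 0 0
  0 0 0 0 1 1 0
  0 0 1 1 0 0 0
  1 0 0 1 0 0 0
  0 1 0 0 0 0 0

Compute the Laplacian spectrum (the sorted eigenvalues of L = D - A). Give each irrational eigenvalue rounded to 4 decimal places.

[0, 0.1981, 0.7530, 1.5550, 2.4450, 3.2470, 3.8019]

Reading degrees in the order [1, 2, 3, 4, 5, 6, 7] gives [1, 2, 2, 2, 2, 2, 1]; set D = diag(1, 2, 2, 2, 2, 2, 1) and form L = D - A. The multiplicity of 0 as a Laplacian eigenvalue equals the number of connected components. By the matrix-tree theorem the graph has (1/7) * product of the nonzero eigenvalues = 1 spanning tree.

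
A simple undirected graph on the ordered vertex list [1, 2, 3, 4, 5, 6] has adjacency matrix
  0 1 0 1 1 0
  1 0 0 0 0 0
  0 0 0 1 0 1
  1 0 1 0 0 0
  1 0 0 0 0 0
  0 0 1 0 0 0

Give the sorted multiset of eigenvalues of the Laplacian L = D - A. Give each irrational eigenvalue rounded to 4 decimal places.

With the vertex order [1, 2, 3, 4, 5, 6], the degrees are [3, 1, 2, 2, 1, 1], giving D = diag(3, 1, 2, 2, 1, 1) and L = D - A. The multiplicity of 0 as a Laplacian eigenvalue equals the number of connected components. The eigenvalues sum to 10, which equals trace(L) = 2|E|.

[0, 0.3249, 1, 1.4608, 3, 4.2143]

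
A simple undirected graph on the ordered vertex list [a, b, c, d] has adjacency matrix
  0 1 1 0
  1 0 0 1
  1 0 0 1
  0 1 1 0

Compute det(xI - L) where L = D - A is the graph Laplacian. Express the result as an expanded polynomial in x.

With the vertex order [a, b, c, d], the degrees are [2, 2, 2, 2], giving D = diag(2, 2, 2, 2) and L = D - A. Computing det(xI - L) by cofactor expansion (or equivalently via sum-over-permutations) gives x^4 - 8x^3 + 20x^2 - 16x. The coefficient of x^3 equals -trace(L) = -8, matching the sum of degrees. There is one zero in the spectrum, matching the 1 component.

x^4 - 8x^3 + 20x^2 - 16x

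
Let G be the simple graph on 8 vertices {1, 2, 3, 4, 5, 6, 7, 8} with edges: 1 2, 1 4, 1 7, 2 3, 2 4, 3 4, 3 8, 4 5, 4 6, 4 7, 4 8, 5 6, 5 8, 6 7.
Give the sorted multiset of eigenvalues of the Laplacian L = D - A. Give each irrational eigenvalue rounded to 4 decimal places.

With the vertex order [1, 2, 3, 4, 5, 6, 7, 8], the degrees are [3, 3, 3, 7, 3, 3, 3, 3], giving D = diag(3, 3, 3, 7, 3, 3, 3, 3) and L = D - A. L is symmetric positive semidefinite, so every eigenvalue is real and nonnegative. The eigenvalues sum to 28, which equals trace(L) = 2|E|. By the matrix-tree theorem the graph has (1/8) * product of the nonzero eigenvalues = 841 spanning trees.

[0, 1.7530, 1.7530, 3.4450, 3.4450, 4.8019, 4.8019, 8]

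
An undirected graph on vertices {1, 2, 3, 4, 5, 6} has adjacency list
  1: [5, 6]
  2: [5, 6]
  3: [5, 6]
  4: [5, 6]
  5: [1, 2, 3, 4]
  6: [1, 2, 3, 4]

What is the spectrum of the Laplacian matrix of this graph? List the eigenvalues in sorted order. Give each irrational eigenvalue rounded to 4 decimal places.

[0, 2, 2, 2, 4, 6]

Each diagonal entry of L is the vertex degree and each off-diagonal entry is -1 where an edge is present, 0 otherwise; in the order [1, 2, 3, 4, 5, 6] the diagonal is [2, 2, 2, 2, 4, 4]. Diagonalising L (or applying a numerical eigensolver to the 6x6 matrix) gives the spectrum above. The single zero eigenvalue shows the graph is connected.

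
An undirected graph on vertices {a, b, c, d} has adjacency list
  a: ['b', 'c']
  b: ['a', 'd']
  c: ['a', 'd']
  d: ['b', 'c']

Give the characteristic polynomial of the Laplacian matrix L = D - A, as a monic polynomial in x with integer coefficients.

Each diagonal entry of L is the vertex degree and each off-diagonal entry is -1 where an edge is present, 0 otherwise; in the order [a, b, c, d] the diagonal is [2, 2, 2, 2]. L has integer entries, so p(x) = det(xI - L) has integer coefficients. Expanding the determinant yields x^4 - 8x^3 + 20x^2 - 16x. The coefficient of x^3 equals -trace(L) = -8, matching the sum of degrees. The largest eigenvalue, 4, is at most the vertex count 4. There is one zero in the spectrum, matching the 1 component.

x^4 - 8x^3 + 20x^2 - 16x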